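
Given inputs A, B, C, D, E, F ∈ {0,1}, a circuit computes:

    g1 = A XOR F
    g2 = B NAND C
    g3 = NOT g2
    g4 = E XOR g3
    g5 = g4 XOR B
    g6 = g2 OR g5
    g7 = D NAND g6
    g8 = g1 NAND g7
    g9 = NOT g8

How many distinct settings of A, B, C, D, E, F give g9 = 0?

g9 = NOT g8 must be 0, so g8 = 1.
Enumerating the 64 input combinations, 46 give g9 = 0 and 18 give g9 = 1.

46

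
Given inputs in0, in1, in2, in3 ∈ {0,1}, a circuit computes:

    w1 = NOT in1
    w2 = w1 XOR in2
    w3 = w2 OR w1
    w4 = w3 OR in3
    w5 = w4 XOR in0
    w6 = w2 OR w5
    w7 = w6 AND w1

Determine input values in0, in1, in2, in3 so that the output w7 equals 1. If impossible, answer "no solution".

w7 = w6 AND w1 must be 1, so both w6 = 1 and w1 = 1.
Check with in0=0, in1=0, in2=1, in3=0:
w1 = NOT in1 = NOT 0 = 1
w2 = w1 XOR in2 = 1 XOR 1 = 0
w3 = w2 OR w1 = 0 OR 1 = 1
w4 = w3 OR in3 = 1 OR 0 = 1
w5 = w4 XOR in0 = 1 XOR 0 = 1
w6 = w2 OR w5 = 0 OR 1 = 1
w7 = w6 AND w1 = 1 AND 1 = 1
So w7 = 1 as required.

in0=0, in1=0, in2=1, in3=0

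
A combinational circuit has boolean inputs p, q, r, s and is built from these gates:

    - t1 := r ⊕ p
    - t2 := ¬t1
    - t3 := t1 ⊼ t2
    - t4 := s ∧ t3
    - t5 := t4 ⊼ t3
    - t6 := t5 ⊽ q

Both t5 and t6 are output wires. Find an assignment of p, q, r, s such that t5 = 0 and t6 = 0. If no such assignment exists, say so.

Check with p=0, q=1, r=0, s=1:
t1 = r ⊕ p = 0 ⊕ 0 = 0
t2 = ¬t1 = ¬0 = 1
t3 = t1 ⊼ t2 = 0 ⊼ 1 = 1
t4 = s ∧ t3 = 1 ∧ 1 = 1
t5 = t4 ⊼ t3 = 1 ⊼ 1 = 0
t6 = t5 ⊽ q = 0 ⊽ 1 = 0
So t5 = 0 and t6 = 0.

p=0, q=1, r=0, s=1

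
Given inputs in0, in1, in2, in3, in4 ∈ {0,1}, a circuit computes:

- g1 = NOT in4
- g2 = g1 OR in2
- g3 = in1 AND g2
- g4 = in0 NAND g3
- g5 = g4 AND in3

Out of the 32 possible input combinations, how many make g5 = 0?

19

g5 = g4 AND in3 must be 0, so at least one of g4, in3 is 0.
Enumerating the 32 input combinations, 19 give g5 = 0 and 13 give g5 = 1.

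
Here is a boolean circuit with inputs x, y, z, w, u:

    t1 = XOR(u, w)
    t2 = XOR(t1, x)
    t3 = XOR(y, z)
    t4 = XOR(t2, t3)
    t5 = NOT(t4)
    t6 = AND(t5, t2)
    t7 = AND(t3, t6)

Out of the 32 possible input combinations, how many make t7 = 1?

t7 = AND(t3, t6) must be 1, so both t3 = 1 and t6 = 1.
Enumerating the 32 input combinations, 8 give t7 = 1 and 24 give t7 = 0.

8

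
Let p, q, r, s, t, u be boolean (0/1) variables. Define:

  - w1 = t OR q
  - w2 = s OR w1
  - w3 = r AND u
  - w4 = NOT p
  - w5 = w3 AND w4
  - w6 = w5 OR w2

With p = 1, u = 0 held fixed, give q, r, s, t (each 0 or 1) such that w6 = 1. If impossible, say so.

q=1, r=0, s=1, t=1

Check with p = 1, u = 0 and q=1, r=0, s=1, t=1:
w1 = t OR q = 1 OR 1 = 1
w2 = s OR w1 = 1 OR 1 = 1
w3 = r AND u = 0 AND 0 = 0
w4 = NOT p = NOT 1 = 0
w5 = w3 AND w4 = 0 AND 0 = 0
w6 = w5 OR w2 = 0 OR 1 = 1
So w6 = 1.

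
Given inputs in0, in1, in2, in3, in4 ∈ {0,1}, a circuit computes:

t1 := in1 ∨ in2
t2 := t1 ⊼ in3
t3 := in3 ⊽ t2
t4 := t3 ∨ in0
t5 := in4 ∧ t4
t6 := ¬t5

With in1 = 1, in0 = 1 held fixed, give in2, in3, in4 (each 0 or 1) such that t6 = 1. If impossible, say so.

in2=1, in3=0, in4=0

t6 = ¬t5 must be 1, so t5 = 0.
Check with in1 = 1, in0 = 1 and in2=1, in3=0, in4=0:
t1 = in1 ∨ in2 = 1 ∨ 1 = 1
t2 = t1 ⊼ in3 = 1 ⊼ 0 = 1
t3 = in3 ⊽ t2 = 0 ⊽ 1 = 0
t4 = t3 ∨ in0 = 0 ∨ 1 = 1
t5 = in4 ∧ t4 = 0 ∧ 1 = 0
t6 = ¬t5 = ¬0 = 1
So t6 = 1.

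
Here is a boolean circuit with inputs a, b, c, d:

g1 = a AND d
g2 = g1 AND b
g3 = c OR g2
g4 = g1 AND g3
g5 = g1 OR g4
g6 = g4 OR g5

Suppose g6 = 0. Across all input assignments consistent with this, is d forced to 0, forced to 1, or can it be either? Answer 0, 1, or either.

either

Both values of d occur among assignments with g6 = 0:
  d=0: a=0, b=0, c=0, d=0
  d=1: a=0, b=0, c=0, d=1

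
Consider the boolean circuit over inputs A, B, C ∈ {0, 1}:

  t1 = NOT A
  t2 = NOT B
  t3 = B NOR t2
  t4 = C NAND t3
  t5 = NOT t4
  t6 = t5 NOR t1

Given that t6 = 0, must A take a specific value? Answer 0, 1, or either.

t6 = t5 NOR t1 must be 0, so at least one of t5, t1 is 1.
Every assignment with t6 = 0 has A = 0; there are 4 such assignment(s).
  A=0, B=0, C=0
  A=0, B=0, C=1
  A=0, B=1, C=0
  A=0, B=1, C=1

0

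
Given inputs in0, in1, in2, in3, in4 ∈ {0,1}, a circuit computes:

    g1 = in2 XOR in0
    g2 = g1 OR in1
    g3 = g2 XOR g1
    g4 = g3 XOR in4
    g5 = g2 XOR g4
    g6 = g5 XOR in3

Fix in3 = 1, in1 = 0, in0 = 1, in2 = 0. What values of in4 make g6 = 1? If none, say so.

in4=1

g6 = g5 XOR in3 must be 1, so g5 and in3 differ.
Check with in3 = 1, in1 = 0, in0 = 1, in2 = 0 and in4=1:
g1 = in2 XOR in0 = 0 XOR 1 = 1
g2 = g1 OR in1 = 1 OR 0 = 1
g3 = g2 XOR g1 = 1 XOR 1 = 0
g4 = g3 XOR in4 = 0 XOR 1 = 1
g5 = g2 XOR g4 = 1 XOR 1 = 0
g6 = g5 XOR in3 = 0 XOR 1 = 1
So g6 = 1.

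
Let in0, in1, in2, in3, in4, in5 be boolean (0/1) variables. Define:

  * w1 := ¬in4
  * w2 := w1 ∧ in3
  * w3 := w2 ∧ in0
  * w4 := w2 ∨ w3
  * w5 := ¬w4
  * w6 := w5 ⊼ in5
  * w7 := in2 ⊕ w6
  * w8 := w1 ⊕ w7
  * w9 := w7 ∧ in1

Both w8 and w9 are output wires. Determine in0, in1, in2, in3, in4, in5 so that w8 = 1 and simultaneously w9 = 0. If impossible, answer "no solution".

in0=1, in1=0, in2=0, in3=0, in4=0, in5=1

Check with in0=1, in1=0, in2=0, in3=0, in4=0, in5=1:
w1 = ¬in4 = ¬0 = 1
w2 = w1 ∧ in3 = 1 ∧ 0 = 0
w3 = w2 ∧ in0 = 0 ∧ 1 = 0
w4 = w2 ∨ w3 = 0 ∨ 0 = 0
w5 = ¬w4 = ¬0 = 1
w6 = w5 ⊼ in5 = 1 ⊼ 1 = 0
w7 = in2 ⊕ w6 = 0 ⊕ 0 = 0
w8 = w1 ⊕ w7 = 1 ⊕ 0 = 1
w9 = w7 ∧ in1 = 0 ∧ 0 = 0
So w8 = 1 and w9 = 0.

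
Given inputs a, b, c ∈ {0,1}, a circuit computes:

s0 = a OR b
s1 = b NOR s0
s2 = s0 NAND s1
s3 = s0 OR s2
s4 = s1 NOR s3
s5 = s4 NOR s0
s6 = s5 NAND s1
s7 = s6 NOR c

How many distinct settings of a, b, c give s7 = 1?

1

s7 = s6 NOR c must be 1, so both s6 = 0 and c = 0.
s6 = s5 NAND s1 must be 0, so both s5 = 1 and s1 = 1.
s5 = s4 NOR s0 must be 1, so both s4 = 0 and s0 = 0.
Satisfying assignments:
  a=0, b=0, c=0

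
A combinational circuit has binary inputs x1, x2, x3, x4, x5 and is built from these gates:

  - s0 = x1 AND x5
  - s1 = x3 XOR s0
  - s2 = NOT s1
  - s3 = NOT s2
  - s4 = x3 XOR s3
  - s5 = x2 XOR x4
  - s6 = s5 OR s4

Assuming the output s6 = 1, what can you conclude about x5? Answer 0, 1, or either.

Both values of x5 occur among assignments with s6 = 1:
  x5=0: x1=0, x2=0, x3=0, x4=1, x5=0
  x5=1: x1=0, x2=0, x3=0, x4=1, x5=1

either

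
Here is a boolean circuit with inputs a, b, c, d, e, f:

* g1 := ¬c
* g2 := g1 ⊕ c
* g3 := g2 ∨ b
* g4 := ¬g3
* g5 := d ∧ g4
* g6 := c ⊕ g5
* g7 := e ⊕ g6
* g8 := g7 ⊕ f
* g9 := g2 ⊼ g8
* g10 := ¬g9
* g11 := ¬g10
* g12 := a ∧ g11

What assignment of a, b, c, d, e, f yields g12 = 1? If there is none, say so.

a=1, b=0, c=0, d=0, e=1, f=1

g12 = a ∧ g11 must be 1, so both a = 1 and g11 = 1.
Check with a=1, b=0, c=0, d=0, e=1, f=1:
g1 = ¬c = ¬0 = 1
g2 = g1 ⊕ c = 1 ⊕ 0 = 1
g3 = g2 ∨ b = 1 ∨ 0 = 1
g4 = ¬g3 = ¬1 = 0
g5 = d ∧ g4 = 0 ∧ 0 = 0
g6 = c ⊕ g5 = 0 ⊕ 0 = 0
g7 = e ⊕ g6 = 1 ⊕ 0 = 1
g8 = g7 ⊕ f = 1 ⊕ 1 = 0
g9 = g2 ⊼ g8 = 1 ⊼ 0 = 1
g10 = ¬g9 = ¬1 = 0
g11 = ¬g10 = ¬0 = 1
g12 = a ∧ g11 = 1 ∧ 1 = 1
So g12 = 1 as required.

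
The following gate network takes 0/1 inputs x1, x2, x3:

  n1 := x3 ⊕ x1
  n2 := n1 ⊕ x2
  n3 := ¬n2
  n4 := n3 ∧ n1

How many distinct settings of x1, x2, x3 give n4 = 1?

2

n4 = n3 ∧ n1 must be 1, so both n3 = 1 and n1 = 1.
n3 = ¬n2 must be 1, so n2 = 0.
Satisfying assignments:
  x1=0, x2=1, x3=1
  x1=1, x2=1, x3=0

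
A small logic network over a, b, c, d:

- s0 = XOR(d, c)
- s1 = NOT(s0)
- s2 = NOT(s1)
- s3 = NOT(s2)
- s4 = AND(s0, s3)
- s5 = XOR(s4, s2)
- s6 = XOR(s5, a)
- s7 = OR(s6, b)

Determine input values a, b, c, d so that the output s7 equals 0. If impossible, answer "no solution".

Check with a=0, b=0, c=1, d=1:
s0 = XOR(d, c) = XOR(1, 1) = 0
s1 = NOT(s0) = NOT 0 = 1
s2 = NOT(s1) = NOT 1 = 0
s3 = NOT(s2) = NOT 0 = 1
s4 = AND(s0, s3) = AND(0, 1) = 0
s5 = XOR(s4, s2) = XOR(0, 0) = 0
s6 = XOR(s5, a) = XOR(0, 0) = 0
s7 = OR(s6, b) = OR(0, 0) = 0
So s7 = 0 as required.

a=0, b=0, c=1, d=1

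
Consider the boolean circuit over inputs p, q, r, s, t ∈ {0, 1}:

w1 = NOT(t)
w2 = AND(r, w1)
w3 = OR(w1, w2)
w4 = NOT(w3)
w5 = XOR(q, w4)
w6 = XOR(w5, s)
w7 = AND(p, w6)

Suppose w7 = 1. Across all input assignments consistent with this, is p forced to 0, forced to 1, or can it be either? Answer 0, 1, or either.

1

w7 = AND(p, w6) must be 1, so both p = 1 and w6 = 1.
w6 = XOR(w5, s) must be 1, so w5 and s differ.
Every assignment with w7 = 1 has p = 1; there are 8 such assignment(s).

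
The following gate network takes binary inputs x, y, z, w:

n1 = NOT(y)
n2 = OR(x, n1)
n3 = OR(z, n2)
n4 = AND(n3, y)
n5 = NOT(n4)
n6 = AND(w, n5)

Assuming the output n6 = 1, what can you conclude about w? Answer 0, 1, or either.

1

n6 = AND(w, n5) must be 1, so both w = 1 and n5 = 1.
Every assignment with n6 = 1 has w = 1; there are 5 such assignment(s).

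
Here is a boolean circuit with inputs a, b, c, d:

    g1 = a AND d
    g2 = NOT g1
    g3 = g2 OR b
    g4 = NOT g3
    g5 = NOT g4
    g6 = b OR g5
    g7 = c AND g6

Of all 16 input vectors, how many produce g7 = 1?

g7 = c AND g6 must be 1, so both c = 1 and g6 = 1.
Enumerating the 16 input combinations, 7 give g7 = 1 and 9 give g7 = 0.

7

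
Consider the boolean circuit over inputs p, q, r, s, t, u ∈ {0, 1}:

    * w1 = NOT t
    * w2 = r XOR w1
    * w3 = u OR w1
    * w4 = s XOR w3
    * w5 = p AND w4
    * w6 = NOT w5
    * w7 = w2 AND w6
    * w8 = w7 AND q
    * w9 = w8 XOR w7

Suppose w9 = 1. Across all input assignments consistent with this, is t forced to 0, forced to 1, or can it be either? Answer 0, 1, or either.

either

Both values of t occur among assignments with w9 = 1:
  t=0: p=0, q=0, r=0, s=0, t=0, u=0
  t=1: p=0, q=0, r=1, s=0, t=1, u=0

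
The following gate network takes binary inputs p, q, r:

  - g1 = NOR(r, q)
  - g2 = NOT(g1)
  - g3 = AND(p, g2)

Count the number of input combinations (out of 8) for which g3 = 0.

5

g3 = AND(p, g2) must be 0, so at least one of p, g2 is 0.
Enumerating the 8 input combinations, 5 give g3 = 0 and 3 give g3 = 1.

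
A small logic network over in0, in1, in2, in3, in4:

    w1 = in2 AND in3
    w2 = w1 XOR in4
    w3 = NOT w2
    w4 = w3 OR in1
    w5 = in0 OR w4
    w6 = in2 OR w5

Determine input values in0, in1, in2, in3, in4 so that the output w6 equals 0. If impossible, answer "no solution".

in0=0, in1=0, in2=0, in3=0, in4=1

Check with in0=0, in1=0, in2=0, in3=0, in4=1:
w1 = in2 AND in3 = 0 AND 0 = 0
w2 = w1 XOR in4 = 0 XOR 1 = 1
w3 = NOT w2 = NOT 1 = 0
w4 = w3 OR in1 = 0 OR 0 = 0
w5 = in0 OR w4 = 0 OR 0 = 0
w6 = in2 OR w5 = 0 OR 0 = 0
So w6 = 0 as required.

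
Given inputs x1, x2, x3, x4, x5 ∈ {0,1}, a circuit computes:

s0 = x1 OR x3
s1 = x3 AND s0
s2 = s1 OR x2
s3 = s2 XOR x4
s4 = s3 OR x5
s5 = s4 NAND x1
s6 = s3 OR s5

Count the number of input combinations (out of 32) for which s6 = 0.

s6 = s3 OR s5 must be 0, so both s3 = 0 and s5 = 0.
s3 = s2 XOR x4 must be 0, so s2 and x4 are equal.
Satisfying assignments:
  x1=1, x2=0, x3=0, x4=0, x5=1
  x1=1, x2=0, x3=1, x4=1, x5=1
  x1=1, x2=1, x3=0, x4=1, x5=1
  x1=1, x2=1, x3=1, x4=1, x5=1

4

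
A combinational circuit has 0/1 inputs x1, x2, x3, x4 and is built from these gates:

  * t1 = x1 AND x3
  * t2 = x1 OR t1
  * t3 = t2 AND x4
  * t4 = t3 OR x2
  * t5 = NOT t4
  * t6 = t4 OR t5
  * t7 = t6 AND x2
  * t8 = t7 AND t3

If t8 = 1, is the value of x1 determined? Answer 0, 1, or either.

1

t8 = t7 AND t3 must be 1, so both t7 = 1 and t3 = 1.
t7 = t6 AND x2 must be 1, so both t6 = 1 and x2 = 1.
t3 = t2 AND x4 must be 1, so both t2 = 1 and x4 = 1.
Every assignment with t8 = 1 has x1 = 1; there are 2 such assignment(s).
  x1=1, x2=1, x3=0, x4=1
  x1=1, x2=1, x3=1, x4=1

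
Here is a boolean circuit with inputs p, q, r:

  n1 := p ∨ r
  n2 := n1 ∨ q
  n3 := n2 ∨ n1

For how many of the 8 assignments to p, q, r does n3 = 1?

n3 = n2 ∨ n1 must be 1, so at least one of n2, n1 is 1.
Enumerating the 8 input combinations, 7 give n3 = 1 and 1 give n3 = 0.

7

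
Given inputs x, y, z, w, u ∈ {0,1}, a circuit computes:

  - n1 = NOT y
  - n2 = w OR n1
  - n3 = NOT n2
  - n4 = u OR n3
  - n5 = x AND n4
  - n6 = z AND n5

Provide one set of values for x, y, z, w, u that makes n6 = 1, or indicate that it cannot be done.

x=1, y=0, z=1, w=1, u=1

n6 = z AND n5 must be 1, so both z = 1 and n5 = 1.
Check with x=1, y=0, z=1, w=1, u=1:
n1 = NOT y = NOT 0 = 1
n2 = w OR n1 = 1 OR 1 = 1
n3 = NOT n2 = NOT 1 = 0
n4 = u OR n3 = 1 OR 0 = 1
n5 = x AND n4 = 1 AND 1 = 1
n6 = z AND n5 = 1 AND 1 = 1
So n6 = 1 as required.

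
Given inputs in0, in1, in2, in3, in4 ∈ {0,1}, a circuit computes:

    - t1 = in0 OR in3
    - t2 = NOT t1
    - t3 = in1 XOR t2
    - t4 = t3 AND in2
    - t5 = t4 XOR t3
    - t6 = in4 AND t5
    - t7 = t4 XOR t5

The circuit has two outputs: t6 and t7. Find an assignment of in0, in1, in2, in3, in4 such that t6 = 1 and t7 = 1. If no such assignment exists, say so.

Check with in0=1, in1=1, in2=0, in3=0, in4=1:
t1 = in0 OR in3 = 1 OR 0 = 1
t2 = NOT t1 = NOT 1 = 0
t3 = in1 XOR t2 = 1 XOR 0 = 1
t4 = t3 AND in2 = 1 AND 0 = 0
t5 = t4 XOR t3 = 0 XOR 1 = 1
t6 = in4 AND t5 = 1 AND 1 = 1
t7 = t4 XOR t5 = 0 XOR 1 = 1
So t6 = 1 and t7 = 1.

in0=1, in1=1, in2=0, in3=0, in4=1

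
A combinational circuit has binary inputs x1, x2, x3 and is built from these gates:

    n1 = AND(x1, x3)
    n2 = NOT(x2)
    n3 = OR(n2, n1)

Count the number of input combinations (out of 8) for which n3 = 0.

n3 = OR(n2, n1) must be 0, so both n2 = 0 and n1 = 0.
n2 = NOT(x2) must be 0, so x2 = 1.
n1 = AND(x1, x3) must be 0, so at least one of x1, x3 is 0.
Satisfying assignments:
  x1=0, x2=1, x3=0
  x1=0, x2=1, x3=1
  x1=1, x2=1, x3=0

3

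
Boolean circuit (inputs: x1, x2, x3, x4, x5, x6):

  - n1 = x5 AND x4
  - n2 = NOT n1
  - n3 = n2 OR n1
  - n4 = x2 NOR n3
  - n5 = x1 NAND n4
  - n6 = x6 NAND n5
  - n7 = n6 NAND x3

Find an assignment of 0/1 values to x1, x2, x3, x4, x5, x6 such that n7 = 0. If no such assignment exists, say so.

x1=1, x2=1, x3=1, x4=1, x5=0, x6=0

n7 = n6 NAND x3 must be 0, so both n6 = 1 and x3 = 1.
Check with x1=1, x2=1, x3=1, x4=1, x5=0, x6=0:
n1 = x5 AND x4 = 0 AND 1 = 0
n2 = NOT n1 = NOT 0 = 1
n3 = n2 OR n1 = 1 OR 0 = 1
n4 = x2 NOR n3 = 1 NOR 1 = 0
n5 = x1 NAND n4 = 1 NAND 0 = 1
n6 = x6 NAND n5 = 0 NAND 1 = 1
n7 = n6 NAND x3 = 1 NAND 1 = 0
So n7 = 0 as required.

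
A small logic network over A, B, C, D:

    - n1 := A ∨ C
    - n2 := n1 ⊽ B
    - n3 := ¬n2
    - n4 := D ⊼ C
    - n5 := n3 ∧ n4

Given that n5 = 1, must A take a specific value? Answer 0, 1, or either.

either

Both values of A occur among assignments with n5 = 1:
  A=0: A=0, B=0, C=1, D=0
  A=1: A=1, B=0, C=0, D=0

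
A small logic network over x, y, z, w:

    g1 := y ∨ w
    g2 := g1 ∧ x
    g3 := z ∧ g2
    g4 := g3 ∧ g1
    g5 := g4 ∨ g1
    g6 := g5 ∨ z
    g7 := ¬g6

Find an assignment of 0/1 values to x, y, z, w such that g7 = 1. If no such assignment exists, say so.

x=1 y=0 z=0 w=0

g7 = ¬g6 must be 1, so g6 = 0.
g6 = g5 ∨ z must be 0, so both g5 = 0 and z = 0.
Check with x=1 y=0 z=0 w=0:
g1 = y ∨ w = 0 ∨ 0 = 0
g2 = g1 ∧ x = 0 ∧ 1 = 0
g3 = z ∧ g2 = 0 ∧ 0 = 0
g4 = g3 ∧ g1 = 0 ∧ 0 = 0
g5 = g4 ∨ g1 = 0 ∨ 0 = 0
g6 = g5 ∨ z = 0 ∨ 0 = 0
g7 = ¬g6 = ¬0 = 1
So g7 = 1 as required.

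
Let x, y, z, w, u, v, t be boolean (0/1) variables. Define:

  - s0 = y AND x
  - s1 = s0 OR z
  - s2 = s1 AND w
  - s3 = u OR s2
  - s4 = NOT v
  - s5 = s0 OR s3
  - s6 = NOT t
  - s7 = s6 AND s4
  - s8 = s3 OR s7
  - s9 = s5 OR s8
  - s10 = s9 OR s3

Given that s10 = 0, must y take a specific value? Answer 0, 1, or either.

Both values of y occur among assignments with s10 = 0:
  y=0: x=0, y=0, z=0, w=0, u=0, v=0, t=1
  y=1: x=0, y=1, z=0, w=0, u=0, v=0, t=1

either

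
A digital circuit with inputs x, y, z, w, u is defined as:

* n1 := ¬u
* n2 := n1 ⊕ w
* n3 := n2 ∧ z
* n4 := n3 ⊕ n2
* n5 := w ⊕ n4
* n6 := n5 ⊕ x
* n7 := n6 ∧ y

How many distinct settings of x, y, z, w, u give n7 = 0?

n7 = n6 ∧ y must be 0, so at least one of n6, y is 0.
Enumerating the 32 input combinations, 24 give n7 = 0 and 8 give n7 = 1.

24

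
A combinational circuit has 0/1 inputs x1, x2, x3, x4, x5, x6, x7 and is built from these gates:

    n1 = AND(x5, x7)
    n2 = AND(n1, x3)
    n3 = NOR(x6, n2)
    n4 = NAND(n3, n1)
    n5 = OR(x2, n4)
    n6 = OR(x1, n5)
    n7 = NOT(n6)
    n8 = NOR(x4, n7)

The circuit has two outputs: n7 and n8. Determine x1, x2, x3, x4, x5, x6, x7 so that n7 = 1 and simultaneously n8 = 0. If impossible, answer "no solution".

Check with x1=0, x2=0, x3=0, x4=0, x5=1, x6=0, x7=1:
n1 = AND(x5, x7) = AND(1, 1) = 1
n2 = AND(n1, x3) = AND(1, 0) = 0
n3 = NOR(x6, n2) = NOR(0, 0) = 1
n4 = NAND(n3, n1) = NAND(1, 1) = 0
n5 = OR(x2, n4) = OR(0, 0) = 0
n6 = OR(x1, n5) = OR(0, 0) = 0
n7 = NOT(n6) = NOT 0 = 1
n8 = NOR(x4, n7) = NOR(0, 1) = 0
So n7 = 1 and n8 = 0.

x1=0, x2=0, x3=0, x4=0, x5=1, x6=0, x7=1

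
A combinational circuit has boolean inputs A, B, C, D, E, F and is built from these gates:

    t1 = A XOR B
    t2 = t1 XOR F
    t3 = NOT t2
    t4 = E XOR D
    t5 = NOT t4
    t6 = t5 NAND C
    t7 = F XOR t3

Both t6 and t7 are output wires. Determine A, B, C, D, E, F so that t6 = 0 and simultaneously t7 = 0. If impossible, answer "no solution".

Check with A=1, B=0, C=1, D=1, E=1, F=1:
t1 = A XOR B = 1 XOR 0 = 1
t2 = t1 XOR F = 1 XOR 1 = 0
t3 = NOT t2 = NOT 0 = 1
t4 = E XOR D = 1 XOR 1 = 0
t5 = NOT t4 = NOT 0 = 1
t6 = t5 NAND C = 1 NAND 1 = 0
t7 = F XOR t3 = 1 XOR 1 = 0
So t6 = 0 and t7 = 0.

A=1, B=0, C=1, D=1, E=1, F=1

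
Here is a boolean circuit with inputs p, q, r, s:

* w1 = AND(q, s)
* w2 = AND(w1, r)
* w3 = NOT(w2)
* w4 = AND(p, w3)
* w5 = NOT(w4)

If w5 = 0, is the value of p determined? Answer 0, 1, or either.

1

w5 = NOT(w4) must be 0, so w4 = 1.
Every assignment with w5 = 0 has p = 1; there are 7 such assignment(s).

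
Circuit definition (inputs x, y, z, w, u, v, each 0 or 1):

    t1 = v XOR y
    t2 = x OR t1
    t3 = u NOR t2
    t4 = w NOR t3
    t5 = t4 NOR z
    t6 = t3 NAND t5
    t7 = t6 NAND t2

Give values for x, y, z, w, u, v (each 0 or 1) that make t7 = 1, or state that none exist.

t7 = t6 NAND t2 must be 1, so at least one of t6, t2 is 0.
Check with x=0 y=0 z=1 w=0 u=0 v=0:
t1 = v XOR y = 0 XOR 0 = 0
t2 = x OR t1 = 0 OR 0 = 0
t3 = u NOR t2 = 0 NOR 0 = 1
t4 = w NOR t3 = 0 NOR 1 = 0
t5 = t4 NOR z = 0 NOR 1 = 0
t6 = t3 NAND t5 = 1 NAND 0 = 1
t7 = t6 NAND t2 = 1 NAND 0 = 1
So t7 = 1 as required.

x=0 y=0 z=1 w=0 u=0 v=0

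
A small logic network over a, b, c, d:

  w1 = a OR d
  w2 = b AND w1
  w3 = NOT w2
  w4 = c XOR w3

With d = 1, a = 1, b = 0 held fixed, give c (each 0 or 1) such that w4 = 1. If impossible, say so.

w4 = c XOR w3 must be 1, so c and w3 differ.
Check with d = 1, a = 1, b = 0 and c=0:
w1 = a OR d = 1 OR 1 = 1
w2 = b AND w1 = 0 AND 1 = 0
w3 = NOT w2 = NOT 0 = 1
w4 = c XOR w3 = 0 XOR 1 = 1
So w4 = 1.

c=0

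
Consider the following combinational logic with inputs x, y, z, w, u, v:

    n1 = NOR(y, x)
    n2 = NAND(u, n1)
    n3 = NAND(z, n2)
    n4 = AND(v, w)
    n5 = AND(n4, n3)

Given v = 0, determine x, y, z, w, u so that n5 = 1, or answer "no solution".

no solution exists

With v = 0 fixed, none of the 32 settings of x, y, z, w, u give n5 = 1.
For example, with x=1, y=0, z=0, w=1, u=0:
n1 = NOR(y, x) = NOR(0, 1) = 0
n2 = NAND(u, n1) = NAND(0, 0) = 1
n3 = NAND(z, n2) = NAND(0, 1) = 1
n4 = AND(v, w) = AND(0, 1) = 0
n5 = AND(n4, n3) = AND(0, 1) = 0
giving n5 = 0 ≠ 1.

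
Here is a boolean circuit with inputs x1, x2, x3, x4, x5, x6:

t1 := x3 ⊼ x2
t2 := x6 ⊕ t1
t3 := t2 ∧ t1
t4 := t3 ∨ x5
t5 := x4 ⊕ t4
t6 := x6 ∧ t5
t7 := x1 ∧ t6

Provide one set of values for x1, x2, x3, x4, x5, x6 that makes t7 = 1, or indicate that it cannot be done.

Check with x1=1, x2=1, x3=1, x4=0, x5=1, x6=1:
t1 = x3 ⊼ x2 = 1 ⊼ 1 = 0
t2 = x6 ⊕ t1 = 1 ⊕ 0 = 1
t3 = t2 ∧ t1 = 1 ∧ 0 = 0
t4 = t3 ∨ x5 = 0 ∨ 1 = 1
t5 = x4 ⊕ t4 = 0 ⊕ 1 = 1
t6 = x6 ∧ t5 = 1 ∧ 1 = 1
t7 = x1 ∧ t6 = 1 ∧ 1 = 1
So t7 = 1 as required.

x1=1, x2=1, x3=1, x4=0, x5=1, x6=1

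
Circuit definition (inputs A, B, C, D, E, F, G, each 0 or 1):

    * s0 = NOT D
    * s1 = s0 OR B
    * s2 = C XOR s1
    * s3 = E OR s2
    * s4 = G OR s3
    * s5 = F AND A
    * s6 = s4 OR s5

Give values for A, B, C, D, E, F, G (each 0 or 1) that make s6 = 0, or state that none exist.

s6 = s4 OR s5 must be 0, so both s4 = 0 and s5 = 0.
s4 = G OR s3 must be 0, so both G = 0 and s3 = 0.
Check with A=0, B=0, C=0, D=1, E=0, F=1, G=0:
s0 = NOT D = NOT 1 = 0
s1 = s0 OR B = 0 OR 0 = 0
s2 = C XOR s1 = 0 XOR 0 = 0
s3 = E OR s2 = 0 OR 0 = 0
s4 = G OR s3 = 0 OR 0 = 0
s5 = F AND A = 1 AND 0 = 0
s6 = s4 OR s5 = 0 OR 0 = 0
So s6 = 0 as required.

A=0, B=0, C=0, D=1, E=0, F=1, G=0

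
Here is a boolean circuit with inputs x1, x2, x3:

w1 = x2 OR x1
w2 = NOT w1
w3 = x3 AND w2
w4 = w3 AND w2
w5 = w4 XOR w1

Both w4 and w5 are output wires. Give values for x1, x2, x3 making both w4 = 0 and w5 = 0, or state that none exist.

Check with x1=0, x2=0, x3=0:
w1 = x2 OR x1 = 0 OR 0 = 0
w2 = NOT w1 = NOT 0 = 1
w3 = x3 AND w2 = 0 AND 1 = 0
w4 = w3 AND w2 = 0 AND 1 = 0
w5 = w4 XOR w1 = 0 XOR 0 = 0
So w4 = 0 and w5 = 0.

x1=0, x2=0, x3=0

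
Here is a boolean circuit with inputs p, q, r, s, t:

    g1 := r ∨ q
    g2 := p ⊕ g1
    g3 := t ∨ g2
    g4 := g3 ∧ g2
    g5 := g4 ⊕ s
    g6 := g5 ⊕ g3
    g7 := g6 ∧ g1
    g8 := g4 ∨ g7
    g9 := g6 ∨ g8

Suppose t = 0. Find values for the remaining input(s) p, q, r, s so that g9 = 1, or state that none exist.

g9 = g6 ∨ g8 must be 1, so at least one of g6, g8 is 1.
Check with t = 0 and p=0, q=1, r=0, s=0:
g1 = r ∨ q = 0 ∨ 1 = 1
g2 = p ⊕ g1 = 0 ⊕ 1 = 1
g3 = t ∨ g2 = 0 ∨ 1 = 1
g4 = g3 ∧ g2 = 1 ∧ 1 = 1
g5 = g4 ⊕ s = 1 ⊕ 0 = 1
g6 = g5 ⊕ g3 = 1 ⊕ 1 = 0
g7 = g6 ∧ g1 = 0 ∧ 1 = 0
g8 = g4 ∨ g7 = 1 ∨ 0 = 1
g9 = g6 ∨ g8 = 0 ∨ 1 = 1
So g9 = 1.

p=0 q=1 r=0 s=0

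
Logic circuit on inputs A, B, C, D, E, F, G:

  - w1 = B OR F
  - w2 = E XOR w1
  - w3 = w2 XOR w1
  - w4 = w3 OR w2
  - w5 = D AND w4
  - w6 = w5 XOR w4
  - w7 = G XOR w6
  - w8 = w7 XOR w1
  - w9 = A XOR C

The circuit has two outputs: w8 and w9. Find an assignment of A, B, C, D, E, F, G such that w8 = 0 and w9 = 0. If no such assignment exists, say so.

Check with A=1 B=1 C=1 D=0 E=0 F=0 G=0:
w1 = B OR F = 1 OR 0 = 1
w2 = E XOR w1 = 0 XOR 1 = 1
w3 = w2 XOR w1 = 1 XOR 1 = 0
w4 = w3 OR w2 = 0 OR 1 = 1
w5 = D AND w4 = 0 AND 1 = 0
w6 = w5 XOR w4 = 0 XOR 1 = 1
w7 = G XOR w6 = 0 XOR 1 = 1
w8 = w7 XOR w1 = 1 XOR 1 = 0
w9 = A XOR C = 1 XOR 1 = 0
So w8 = 0 and w9 = 0.

A=1 B=1 C=1 D=0 E=0 F=0 G=0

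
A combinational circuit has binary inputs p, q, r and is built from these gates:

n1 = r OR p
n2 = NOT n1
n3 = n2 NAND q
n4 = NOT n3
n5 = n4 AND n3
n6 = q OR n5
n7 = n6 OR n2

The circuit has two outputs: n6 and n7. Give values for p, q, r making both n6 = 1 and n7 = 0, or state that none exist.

no solution exists

Across all 8 input combinations, none give both n6 = 1 and n7 = 0.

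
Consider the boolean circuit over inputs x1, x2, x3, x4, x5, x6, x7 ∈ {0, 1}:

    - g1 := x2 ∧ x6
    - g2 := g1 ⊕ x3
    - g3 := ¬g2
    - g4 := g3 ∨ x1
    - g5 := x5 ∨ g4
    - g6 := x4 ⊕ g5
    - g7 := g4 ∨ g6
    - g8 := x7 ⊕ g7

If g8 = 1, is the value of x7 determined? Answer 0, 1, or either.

Both values of x7 occur among assignments with g8 = 1:
  x7=0: x1=0, x2=0, x3=0, x4=0, x5=0, x6=0, x7=0
  x7=1: x1=0, x2=0, x3=1, x4=0, x5=0, x6=0, x7=1

either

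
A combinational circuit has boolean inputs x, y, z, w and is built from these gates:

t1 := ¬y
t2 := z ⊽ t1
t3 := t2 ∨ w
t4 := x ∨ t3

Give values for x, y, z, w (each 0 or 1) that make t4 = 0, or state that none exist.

t4 = x ∨ t3 must be 0, so both x = 0 and t3 = 0.
t3 = t2 ∨ w must be 0, so both t2 = 0 and w = 0.
Check with x=0 y=0 z=1 w=0:
t1 = ¬y = ¬0 = 1
t2 = z ⊽ t1 = 1 ⊽ 1 = 0
t3 = t2 ∨ w = 0 ∨ 0 = 0
t4 = x ∨ t3 = 0 ∨ 0 = 0
So t4 = 0 as required.

x=0 y=0 z=1 w=0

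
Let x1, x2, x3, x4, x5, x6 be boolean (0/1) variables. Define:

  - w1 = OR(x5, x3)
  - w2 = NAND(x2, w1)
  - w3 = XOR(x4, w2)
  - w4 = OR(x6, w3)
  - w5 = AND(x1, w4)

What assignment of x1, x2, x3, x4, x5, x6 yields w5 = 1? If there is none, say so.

w5 = AND(x1, w4) must be 1, so both x1 = 1 and w4 = 1.
Check with x1=1, x2=0, x3=0, x4=0, x5=1, x6=1:
w1 = OR(x5, x3) = OR(1, 0) = 1
w2 = NAND(x2, w1) = NAND(0, 1) = 1
w3 = XOR(x4, w2) = XOR(0, 1) = 1
w4 = OR(x6, w3) = OR(1, 1) = 1
w5 = AND(x1, w4) = AND(1, 1) = 1
So w5 = 1 as required.

x1=1, x2=0, x3=0, x4=0, x5=1, x6=1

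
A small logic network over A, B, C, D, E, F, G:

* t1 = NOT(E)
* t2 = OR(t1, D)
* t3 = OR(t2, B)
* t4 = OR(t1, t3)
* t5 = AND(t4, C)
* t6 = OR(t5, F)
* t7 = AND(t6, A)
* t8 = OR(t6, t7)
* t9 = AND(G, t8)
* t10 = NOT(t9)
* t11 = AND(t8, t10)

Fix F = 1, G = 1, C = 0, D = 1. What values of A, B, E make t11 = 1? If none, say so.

no solution exists

With F = 1, G = 1, C = 0, D = 1 fixed, none of the 8 settings of A, B, E give t11 = 1.
For example, with A=0, B=1, E=1:
t1 = NOT(E) = NOT 1 = 0
t2 = OR(t1, D) = OR(0, 1) = 1
t3 = OR(t2, B) = OR(1, 1) = 1
t4 = OR(t1, t3) = OR(0, 1) = 1
t5 = AND(t4, C) = AND(1, 0) = 0
t6 = OR(t5, F) = OR(0, 1) = 1
t7 = AND(t6, A) = AND(1, 0) = 0
t8 = OR(t6, t7) = OR(1, 0) = 1
t9 = AND(G, t8) = AND(1, 1) = 1
t10 = NOT(t9) = NOT 1 = 0
t11 = AND(t8, t10) = AND(1, 0) = 0
giving t11 = 0 ≠ 1.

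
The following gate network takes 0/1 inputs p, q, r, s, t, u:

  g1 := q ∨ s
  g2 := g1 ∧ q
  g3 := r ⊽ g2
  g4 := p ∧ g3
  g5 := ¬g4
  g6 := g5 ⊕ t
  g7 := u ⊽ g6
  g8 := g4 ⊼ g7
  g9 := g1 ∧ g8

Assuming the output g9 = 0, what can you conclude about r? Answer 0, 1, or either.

Both values of r occur among assignments with g9 = 0:
  r=0: p=0, q=0, r=0, s=0, t=0, u=0
  r=1: p=0, q=0, r=1, s=0, t=0, u=0

either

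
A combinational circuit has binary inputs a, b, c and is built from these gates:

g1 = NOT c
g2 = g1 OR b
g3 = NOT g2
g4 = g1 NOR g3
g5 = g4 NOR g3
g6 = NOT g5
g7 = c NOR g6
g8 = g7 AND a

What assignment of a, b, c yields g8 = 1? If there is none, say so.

a=1, b=1, c=0

Check with a=1, b=1, c=0:
g1 = NOT c = NOT 0 = 1
g2 = g1 OR b = 1 OR 1 = 1
g3 = NOT g2 = NOT 1 = 0
g4 = g1 NOR g3 = 1 NOR 0 = 0
g5 = g4 NOR g3 = 0 NOR 0 = 1
g6 = NOT g5 = NOT 1 = 0
g7 = c NOR g6 = 0 NOR 0 = 1
g8 = g7 AND a = 1 AND 1 = 1
So g8 = 1 as required.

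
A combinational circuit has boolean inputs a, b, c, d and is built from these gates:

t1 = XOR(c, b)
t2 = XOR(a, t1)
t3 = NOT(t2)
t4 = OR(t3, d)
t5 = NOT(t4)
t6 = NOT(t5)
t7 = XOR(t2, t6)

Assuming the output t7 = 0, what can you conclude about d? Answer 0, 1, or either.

t7 = XOR(t2, t6) must be 0, so t2 and t6 are equal.
Every assignment with t7 = 0 has d = 1; there are 4 such assignment(s).
  a=0, b=0, c=1, d=1
  a=0, b=1, c=0, d=1
  a=1, b=0, c=0, d=1
  a=1, b=1, c=1, d=1

1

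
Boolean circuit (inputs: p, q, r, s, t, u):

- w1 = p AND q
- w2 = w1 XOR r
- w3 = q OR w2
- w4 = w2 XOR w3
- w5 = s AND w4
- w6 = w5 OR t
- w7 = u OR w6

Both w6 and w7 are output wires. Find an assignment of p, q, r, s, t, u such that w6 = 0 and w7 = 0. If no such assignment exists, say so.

p=0, q=0, r=1, s=1, t=0, u=0

Check with p=0, q=0, r=1, s=1, t=0, u=0:
w1 = p AND q = 0 AND 0 = 0
w2 = w1 XOR r = 0 XOR 1 = 1
w3 = q OR w2 = 0 OR 1 = 1
w4 = w2 XOR w3 = 1 XOR 1 = 0
w5 = s AND w4 = 1 AND 0 = 0
w6 = w5 OR t = 0 OR 0 = 0
w7 = u OR w6 = 0 OR 0 = 0
So w6 = 0 and w7 = 0.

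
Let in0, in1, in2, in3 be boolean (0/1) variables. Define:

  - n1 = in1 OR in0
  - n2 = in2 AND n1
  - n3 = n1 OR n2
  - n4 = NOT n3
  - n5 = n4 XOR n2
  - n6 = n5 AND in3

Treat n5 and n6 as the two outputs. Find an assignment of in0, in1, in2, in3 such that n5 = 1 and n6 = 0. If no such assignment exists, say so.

Check with in0=0, in1=0, in2=0, in3=0:
n1 = in1 OR in0 = 0 OR 0 = 0
n2 = in2 AND n1 = 0 AND 0 = 0
n3 = n1 OR n2 = 0 OR 0 = 0
n4 = NOT n3 = NOT 0 = 1
n5 = n4 XOR n2 = 1 XOR 0 = 1
n6 = n5 AND in3 = 1 AND 0 = 0
So n5 = 1 and n6 = 0.

in0=0, in1=0, in2=0, in3=0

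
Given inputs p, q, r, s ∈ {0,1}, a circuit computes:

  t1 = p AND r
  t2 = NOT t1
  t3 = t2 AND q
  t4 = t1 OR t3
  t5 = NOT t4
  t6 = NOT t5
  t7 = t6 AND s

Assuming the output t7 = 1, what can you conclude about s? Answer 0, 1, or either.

1

t7 = t6 AND s must be 1, so both t6 = 1 and s = 1.
t6 = NOT t5 must be 1, so t5 = 0.
Every assignment with t7 = 1 has s = 1; there are 5 such assignment(s).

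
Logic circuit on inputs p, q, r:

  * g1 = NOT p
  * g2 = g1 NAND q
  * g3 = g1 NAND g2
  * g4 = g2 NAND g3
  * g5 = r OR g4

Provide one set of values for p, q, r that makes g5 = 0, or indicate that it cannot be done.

Check with p=1 q=0 r=0:
g1 = NOT p = NOT 1 = 0
g2 = g1 NAND q = 0 NAND 0 = 1
g3 = g1 NAND g2 = 0 NAND 1 = 1
g4 = g2 NAND g3 = 1 NAND 1 = 0
g5 = r OR g4 = 0 OR 0 = 0
So g5 = 0 as required.

p=1 q=0 r=0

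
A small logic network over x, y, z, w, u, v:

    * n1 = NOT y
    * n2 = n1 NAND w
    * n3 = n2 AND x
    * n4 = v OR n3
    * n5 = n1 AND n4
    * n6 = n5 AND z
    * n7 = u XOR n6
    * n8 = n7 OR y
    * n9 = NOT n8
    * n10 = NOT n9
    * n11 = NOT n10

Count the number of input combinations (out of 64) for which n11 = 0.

48

n11 = NOT n10 must be 0, so n10 = 1.
n10 = NOT n9 must be 1, so n9 = 0.
n9 = NOT n8 must be 0, so n8 = 1.
Enumerating the 64 input combinations, 48 give n11 = 0 and 16 give n11 = 1.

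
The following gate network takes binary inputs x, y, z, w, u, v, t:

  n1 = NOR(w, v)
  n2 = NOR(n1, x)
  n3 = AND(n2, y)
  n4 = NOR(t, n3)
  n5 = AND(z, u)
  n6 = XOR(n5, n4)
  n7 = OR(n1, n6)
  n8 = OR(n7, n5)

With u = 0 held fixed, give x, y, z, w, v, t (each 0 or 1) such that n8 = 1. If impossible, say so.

x=0, y=0, z=1, w=0, v=0, t=1

Check with u = 0 and x=0, y=0, z=1, w=0, v=0, t=1:
n1 = NOR(w, v) = NOR(0, 0) = 1
n2 = NOR(n1, x) = NOR(1, 0) = 0
n3 = AND(n2, y) = AND(0, 0) = 0
n4 = NOR(t, n3) = NOR(1, 0) = 0
n5 = AND(z, u) = AND(1, 0) = 0
n6 = XOR(n5, n4) = XOR(0, 0) = 0
n7 = OR(n1, n6) = OR(1, 0) = 1
n8 = OR(n7, n5) = OR(1, 0) = 1
So n8 = 1.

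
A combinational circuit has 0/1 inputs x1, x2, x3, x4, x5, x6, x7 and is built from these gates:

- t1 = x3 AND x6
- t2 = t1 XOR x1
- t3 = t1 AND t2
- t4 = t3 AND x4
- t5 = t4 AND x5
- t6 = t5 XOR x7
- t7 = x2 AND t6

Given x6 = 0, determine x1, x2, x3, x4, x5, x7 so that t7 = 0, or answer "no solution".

x1=1, x2=0, x3=1, x4=0, x5=1, x7=1

Check with x6 = 0 and x1=1, x2=0, x3=1, x4=0, x5=1, x7=1:
t1 = x3 AND x6 = 1 AND 0 = 0
t2 = t1 XOR x1 = 0 XOR 1 = 1
t3 = t1 AND t2 = 0 AND 1 = 0
t4 = t3 AND x4 = 0 AND 0 = 0
t5 = t4 AND x5 = 0 AND 1 = 0
t6 = t5 XOR x7 = 0 XOR 1 = 1
t7 = x2 AND t6 = 0 AND 1 = 0
So t7 = 0.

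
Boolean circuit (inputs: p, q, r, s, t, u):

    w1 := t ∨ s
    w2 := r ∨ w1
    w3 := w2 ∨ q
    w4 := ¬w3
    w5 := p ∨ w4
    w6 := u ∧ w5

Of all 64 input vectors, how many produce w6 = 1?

w6 = u ∧ w5 must be 1, so both u = 1 and w5 = 1.
w5 = p ∨ w4 must be 1, so at least one of p, w4 is 1.
Enumerating the 64 input combinations, 17 give w6 = 1 and 47 give w6 = 0.

17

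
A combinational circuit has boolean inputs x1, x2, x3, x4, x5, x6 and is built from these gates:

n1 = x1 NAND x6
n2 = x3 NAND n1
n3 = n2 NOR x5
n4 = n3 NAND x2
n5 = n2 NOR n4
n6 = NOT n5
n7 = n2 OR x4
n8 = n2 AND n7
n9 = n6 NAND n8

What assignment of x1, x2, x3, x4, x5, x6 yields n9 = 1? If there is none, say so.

n9 = n6 NAND n8 must be 1, so at least one of n6, n8 is 0.
Check with x1=0, x2=0, x3=1, x4=1, x5=1, x6=0:
n1 = x1 NAND x6 = 0 NAND 0 = 1
n2 = x3 NAND n1 = 1 NAND 1 = 0
n3 = n2 NOR x5 = 0 NOR 1 = 0
n4 = n3 NAND x2 = 0 NAND 0 = 1
n5 = n2 NOR n4 = 0 NOR 1 = 0
n6 = NOT n5 = NOT 0 = 1
n7 = n2 OR x4 = 0 OR 1 = 1
n8 = n2 AND n7 = 0 AND 1 = 0
n9 = n6 NAND n8 = 1 NAND 0 = 1
So n9 = 1 as required.

x1=0, x2=0, x3=1, x4=1, x5=1, x6=0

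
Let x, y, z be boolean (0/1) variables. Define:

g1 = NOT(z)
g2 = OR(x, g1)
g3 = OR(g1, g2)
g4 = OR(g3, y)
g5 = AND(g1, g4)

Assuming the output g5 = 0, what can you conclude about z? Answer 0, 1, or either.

g5 = AND(g1, g4) must be 0, so at least one of g1, g4 is 0.
Every assignment with g5 = 0 has z = 1; there are 4 such assignment(s).
  x=0, y=0, z=1
  x=0, y=1, z=1
  x=1, y=0, z=1
  x=1, y=1, z=1

1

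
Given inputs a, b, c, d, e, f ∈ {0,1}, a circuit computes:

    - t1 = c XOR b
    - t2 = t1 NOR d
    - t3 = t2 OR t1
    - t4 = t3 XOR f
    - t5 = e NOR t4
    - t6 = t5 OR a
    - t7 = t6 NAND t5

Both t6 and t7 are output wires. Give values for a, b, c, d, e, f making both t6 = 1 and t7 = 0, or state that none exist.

Check with a=0, b=0, c=0, d=1, e=0, f=0:
t1 = c XOR b = 0 XOR 0 = 0
t2 = t1 NOR d = 0 NOR 1 = 0
t3 = t2 OR t1 = 0 OR 0 = 0
t4 = t3 XOR f = 0 XOR 0 = 0
t5 = e NOR t4 = 0 NOR 0 = 1
t6 = t5 OR a = 1 OR 0 = 1
t7 = t6 NAND t5 = 1 NAND 1 = 0
So t6 = 1 and t7 = 0.

a=0, b=0, c=0, d=1, e=0, f=0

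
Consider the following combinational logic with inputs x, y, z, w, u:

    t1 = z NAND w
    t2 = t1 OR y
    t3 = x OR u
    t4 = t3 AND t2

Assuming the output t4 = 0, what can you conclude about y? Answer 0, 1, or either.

either

Both values of y occur among assignments with t4 = 0:
  y=0: x=0, y=0, z=0, w=0, u=0
  y=1: x=0, y=1, z=0, w=0, u=0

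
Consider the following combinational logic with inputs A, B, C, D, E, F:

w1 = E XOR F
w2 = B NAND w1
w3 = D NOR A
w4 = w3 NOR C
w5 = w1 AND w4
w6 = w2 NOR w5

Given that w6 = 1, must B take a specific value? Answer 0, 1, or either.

1

w6 = w2 NOR w5 must be 1, so both w2 = 0 and w5 = 0.
w2 = B NAND w1 must be 0, so both B = 1 and w1 = 1.
w5 = w1 AND w4 must be 0, so at least one of w1, w4 is 0.
Every assignment with w6 = 1 has B = 1; there are 10 such assignment(s).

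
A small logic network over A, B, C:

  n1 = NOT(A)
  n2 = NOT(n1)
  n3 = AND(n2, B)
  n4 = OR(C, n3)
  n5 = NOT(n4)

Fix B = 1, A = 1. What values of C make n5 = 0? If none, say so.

C=0

n5 = NOT(n4) must be 0, so n4 = 1.
Check with B = 1, A = 1 and C=0:
n1 = NOT(A) = NOT 1 = 0
n2 = NOT(n1) = NOT 0 = 1
n3 = AND(n2, B) = AND(1, 1) = 1
n4 = OR(C, n3) = OR(0, 1) = 1
n5 = NOT(n4) = NOT 1 = 0
So n5 = 0.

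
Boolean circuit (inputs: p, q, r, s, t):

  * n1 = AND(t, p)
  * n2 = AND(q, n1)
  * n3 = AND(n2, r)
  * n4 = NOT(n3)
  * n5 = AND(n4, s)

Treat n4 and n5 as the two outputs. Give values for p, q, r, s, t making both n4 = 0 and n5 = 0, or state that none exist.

Check with p=1 q=1 r=1 s=0 t=1:
n1 = AND(t, p) = AND(1, 1) = 1
n2 = AND(q, n1) = AND(1, 1) = 1
n3 = AND(n2, r) = AND(1, 1) = 1
n4 = NOT(n3) = NOT 1 = 0
n5 = AND(n4, s) = AND(0, 0) = 0
So n4 = 0 and n5 = 0.

p=1 q=1 r=1 s=0 t=1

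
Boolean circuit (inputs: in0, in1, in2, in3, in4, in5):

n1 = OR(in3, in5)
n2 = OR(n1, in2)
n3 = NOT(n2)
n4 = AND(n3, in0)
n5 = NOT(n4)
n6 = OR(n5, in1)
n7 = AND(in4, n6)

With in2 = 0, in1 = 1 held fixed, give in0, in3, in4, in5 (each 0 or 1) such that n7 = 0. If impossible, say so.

Check with in2 = 0, in1 = 1 and in0=1, in3=0, in4=0, in5=0:
n1 = OR(in3, in5) = OR(0, 0) = 0
n2 = OR(n1, in2) = OR(0, 0) = 0
n3 = NOT(n2) = NOT 0 = 1
n4 = AND(n3, in0) = AND(1, 1) = 1
n5 = NOT(n4) = NOT 1 = 0
n6 = OR(n5, in1) = OR(0, 1) = 1
n7 = AND(in4, n6) = AND(0, 1) = 0
So n7 = 0.

in0=1, in3=0, in4=0, in5=0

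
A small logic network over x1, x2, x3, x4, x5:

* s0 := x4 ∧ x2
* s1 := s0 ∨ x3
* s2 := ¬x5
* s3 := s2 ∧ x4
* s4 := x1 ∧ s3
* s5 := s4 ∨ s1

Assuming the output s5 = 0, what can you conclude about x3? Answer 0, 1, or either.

s5 = s4 ∨ s1 must be 0, so both s4 = 0 and s1 = 0.
s4 = x1 ∧ s3 must be 0, so at least one of x1, s3 is 0.
Every assignment with s5 = 0 has x3 = 0; there are 11 such assignment(s).

0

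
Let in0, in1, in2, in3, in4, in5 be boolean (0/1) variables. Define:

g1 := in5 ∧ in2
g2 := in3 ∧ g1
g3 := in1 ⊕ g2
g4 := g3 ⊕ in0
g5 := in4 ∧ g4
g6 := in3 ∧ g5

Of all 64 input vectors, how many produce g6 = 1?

8

g6 = in3 ∧ g5 must be 1, so both in3 = 1 and g5 = 1.
Enumerating the 64 input combinations, 8 give g6 = 1 and 56 give g6 = 0.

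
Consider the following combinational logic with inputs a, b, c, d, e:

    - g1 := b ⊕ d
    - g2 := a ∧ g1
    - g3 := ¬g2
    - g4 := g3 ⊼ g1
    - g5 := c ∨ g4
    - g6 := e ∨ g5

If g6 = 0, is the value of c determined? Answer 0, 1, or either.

0

g6 = e ∨ g5 must be 0, so both e = 0 and g5 = 0.
g5 = c ∨ g4 must be 0, so both c = 0 and g4 = 0.
g4 = g3 ⊼ g1 must be 0, so both g3 = 1 and g1 = 1.
Every assignment with g6 = 0 has c = 0; there are 2 such assignment(s).
  a=0, b=0, c=0, d=1, e=0
  a=0, b=1, c=0, d=0, e=0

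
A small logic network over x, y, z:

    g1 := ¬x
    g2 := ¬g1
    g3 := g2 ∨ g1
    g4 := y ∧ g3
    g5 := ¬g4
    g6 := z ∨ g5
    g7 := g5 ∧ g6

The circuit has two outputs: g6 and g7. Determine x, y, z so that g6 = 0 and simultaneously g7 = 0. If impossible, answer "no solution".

Check with x=0, y=1, z=0:
g1 = ¬x = ¬0 = 1
g2 = ¬g1 = ¬1 = 0
g3 = g2 ∨ g1 = 0 ∨ 1 = 1
g4 = y ∧ g3 = 1 ∧ 1 = 1
g5 = ¬g4 = ¬1 = 0
g6 = z ∨ g5 = 0 ∨ 0 = 0
g7 = g5 ∧ g6 = 0 ∧ 0 = 0
So g6 = 0 and g7 = 0.

x=0, y=1, z=0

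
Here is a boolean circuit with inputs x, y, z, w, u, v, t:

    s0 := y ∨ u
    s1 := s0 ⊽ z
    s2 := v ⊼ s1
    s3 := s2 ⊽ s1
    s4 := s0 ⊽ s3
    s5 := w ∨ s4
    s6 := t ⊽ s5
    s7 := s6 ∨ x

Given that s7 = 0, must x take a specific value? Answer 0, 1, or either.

0

s7 = s6 ∨ x must be 0, so both s6 = 0 and x = 0.
s6 = t ⊽ s5 must be 0, so at least one of t, s5 is 1.
Every assignment with s7 = 0 has x = 0; there are 52 such assignment(s).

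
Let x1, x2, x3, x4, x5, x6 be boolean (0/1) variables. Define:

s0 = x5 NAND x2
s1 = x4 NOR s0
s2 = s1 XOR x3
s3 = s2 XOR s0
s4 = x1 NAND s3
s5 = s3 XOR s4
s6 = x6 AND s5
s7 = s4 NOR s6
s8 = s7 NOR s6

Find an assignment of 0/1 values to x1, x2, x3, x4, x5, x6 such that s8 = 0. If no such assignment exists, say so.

s8 = s7 NOR s6 must be 0, so at least one of s7, s6 is 1.
Check with x1=1 x2=0 x3=0 x4=1 x5=0 x6=1:
s0 = x5 NAND x2 = 0 NAND 0 = 1
s1 = x4 NOR s0 = 1 NOR 1 = 0
s2 = s1 XOR x3 = 0 XOR 0 = 0
s3 = s2 XOR s0 = 0 XOR 1 = 1
s4 = x1 NAND s3 = 1 NAND 1 = 0
s5 = s3 XOR s4 = 1 XOR 0 = 1
s6 = x6 AND s5 = 1 AND 1 = 1
s7 = s4 NOR s6 = 0 NOR 1 = 0
s8 = s7 NOR s6 = 0 NOR 1 = 0
So s8 = 0 as required.

x1=1 x2=0 x3=0 x4=1 x5=0 x6=1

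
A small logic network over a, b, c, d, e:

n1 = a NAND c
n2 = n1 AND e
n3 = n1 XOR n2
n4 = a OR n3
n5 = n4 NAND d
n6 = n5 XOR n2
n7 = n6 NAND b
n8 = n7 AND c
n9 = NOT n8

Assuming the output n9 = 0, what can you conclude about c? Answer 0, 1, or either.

1

n9 = NOT n8 must be 0, so n8 = 1.
n8 = n7 AND c must be 1, so both n7 = 1 and c = 1.
Every assignment with n9 = 0 has c = 1; there are 13 such assignment(s).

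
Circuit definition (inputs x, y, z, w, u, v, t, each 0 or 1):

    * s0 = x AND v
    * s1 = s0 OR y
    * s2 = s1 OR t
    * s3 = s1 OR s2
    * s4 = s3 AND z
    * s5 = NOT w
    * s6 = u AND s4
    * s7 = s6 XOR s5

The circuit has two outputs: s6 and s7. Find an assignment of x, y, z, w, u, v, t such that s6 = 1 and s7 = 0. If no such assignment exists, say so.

Check with x=1, y=0, z=1, w=0, u=1, v=1, t=0:
s0 = x AND v = 1 AND 1 = 1
s1 = s0 OR y = 1 OR 0 = 1
s2 = s1 OR t = 1 OR 0 = 1
s3 = s1 OR s2 = 1 OR 1 = 1
s4 = s3 AND z = 1 AND 1 = 1
s5 = NOT w = NOT 0 = 1
s6 = u AND s4 = 1 AND 1 = 1
s7 = s6 XOR s5 = 1 XOR 1 = 0
So s6 = 1 and s7 = 0.

x=1, y=0, z=1, w=0, u=1, v=1, t=0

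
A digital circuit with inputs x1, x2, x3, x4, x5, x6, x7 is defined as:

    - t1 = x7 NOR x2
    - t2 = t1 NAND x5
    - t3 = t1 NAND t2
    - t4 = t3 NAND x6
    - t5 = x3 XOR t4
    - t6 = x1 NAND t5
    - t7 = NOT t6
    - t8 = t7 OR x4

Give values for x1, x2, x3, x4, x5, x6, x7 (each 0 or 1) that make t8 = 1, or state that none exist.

x1=0, x2=0, x3=1, x4=1, x5=1, x6=1, x7=1

t8 = t7 OR x4 must be 1, so at least one of t7, x4 is 1.
Check with x1=0, x2=0, x3=1, x4=1, x5=1, x6=1, x7=1:
t1 = x7 NOR x2 = 1 NOR 0 = 0
t2 = t1 NAND x5 = 0 NAND 1 = 1
t3 = t1 NAND t2 = 0 NAND 1 = 1
t4 = t3 NAND x6 = 1 NAND 1 = 0
t5 = x3 XOR t4 = 1 XOR 0 = 1
t6 = x1 NAND t5 = 0 NAND 1 = 1
t7 = NOT t6 = NOT 1 = 0
t8 = t7 OR x4 = 0 OR 1 = 1
So t8 = 1 as required.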